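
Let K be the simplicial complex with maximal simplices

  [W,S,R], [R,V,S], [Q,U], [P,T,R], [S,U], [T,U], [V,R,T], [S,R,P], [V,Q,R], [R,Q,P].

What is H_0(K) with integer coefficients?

Take the total order P < Q < R < S < T < U < V < W on the vertex set. Then K (dimension 2) consists of the simplices:

  0-simplices (8): P, Q, R, S, T, U, V, W
  1-simplices (16): PQ, PR, PS, PT, QR, QU, QV, RS, RT, RV, RW, SU, SV, SW, TU, TV
  2-simplices (7): PQR, PRS, PRT, QRV, RSV, RSW, RTV

giving chain groups C_0 ≅ Z^8, C_1 ≅ Z^16, C_2 ≅ Z^7.

∂_1: C_1 → C_0 is given by ∂[p,q] = [q] − [p].
This gives a 8×16 integer matrix of rank 7; reducing to Smith normal form yields diagonal entries (1,1,1,1,1,1,1).

The boundary map ∂_2: C_2 → C_1 acts by ∂[p,q,r] = [q,r] − [p,r] + [p,q]. For instance
  ∂RSV = SV − RV + RS,
  ∂RSW = SW − RW + RS.
The resulting 16×7 matrix has rank 7, and its Smith normal form has invariant factors (1,1,1,1,1,1,1).

From H_k ≅ ker(∂_k) / im(∂_{k+1}) we obtain:

  H_0: rank C_0 − rank ∂_1 = 8 − 7 = 1, and the invariant factors of ∂_1 are all 1, so H_0 ≅ Z.

H_0 = Z.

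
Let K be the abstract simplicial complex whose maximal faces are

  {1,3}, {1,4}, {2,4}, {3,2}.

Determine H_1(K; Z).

H_1 ≅ Z.

We work with the vertex ordering 1 < 2 < 3 < 4. The simplices of K, each written with vertices in increasing order, are:

  0-simplices (4): [1], [2], [3], [4]
  1-simplices (4): [1,3], [1,4], [2,3], [2,4]

giving chain groups C_0 ≅ Z^4, C_1 ≅ Z^4.

The boundary map ∂_1: C_1 → C_0 is given by ∂[p,q] = [q] − [p]. For instance
  ∂[2,3] = [3] − [2].
As a 4×4 matrix over Z this has rank 3, with invariant factors (1,1,1).

Now H_k = ker ∂_k / im ∂_{k+1}, so:

  H_1: rank ker ∂_1 − rank ∂_2 = (4 − 3) − 0 = 1, and there is no ∂_2, so H_1 ≅ Z.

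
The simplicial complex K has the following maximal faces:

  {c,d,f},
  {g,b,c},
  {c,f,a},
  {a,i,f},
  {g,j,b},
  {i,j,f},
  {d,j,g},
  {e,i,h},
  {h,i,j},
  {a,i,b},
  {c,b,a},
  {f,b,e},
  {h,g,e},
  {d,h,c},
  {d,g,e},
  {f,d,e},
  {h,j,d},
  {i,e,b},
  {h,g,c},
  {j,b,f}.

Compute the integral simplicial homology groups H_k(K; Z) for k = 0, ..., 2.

H_0 = Z,  H_1 = Z ⊕ Z/2Z,  H_2 = 0.

Fix the vertex order a < b < c < d < e < f < g < h < i < j and write every simplex with vertices in increasing order. Then dim K = 2 and the simplices of K are:

  0-simplices (10): a, b, c, d, e, f, g, h, i, j
  1-simplices (30): ab, ac, af, ai, bc, be, bf, bg, bi, bj, cd, cf, cg, ch, de, df, dg, dh, dj, ef, eg, eh, ei, fi, fj, gh, gj, hi, hj, ij
  2-simplices (20): abc, abi, acf, afi, bcg, bef, bei, bfj, bgj, cdf, cdh, cgh, def, deg, dgj, dhj, egh, ehi, fij, hij

Hence C_0 ≅ Z^10, C_1 ≅ Z^30, C_2 ≅ Z^20.

Boundary ∂_1: C_1 → C_0 sends each edge [p,q] (with p < q) to q − p. For instance
  ∂eh = h − e.
This gives a 10×30 integer matrix of rank 9; reducing to Smith normal form yields diagonal entries (1,1,1,1,1,1,1,1,1).

Boundary ∂_2: C_2 → C_1 acts by ∂[p,q,r] = [q,r] − [p,r] + [p,q]. For instance
  ∂cgh = gh − ch + cg,
  ∂bgj = gj − bj + bg.
This gives a 30×20 integer matrix of rank 20; reducing to Smith normal form yields diagonal entries (1,1,1,1,1,1,1,1,1,1,1,1,1,1,1,1,1,1,1,2).

Now H_k = ker ∂_k / im ∂_{k+1}, so:

  H_0: rank C_0 − rank ∂_1 = 10 − 9 = 1, and the invariant factors of ∂_1 are all 1, so H_0 ≅ Z.
  H_1: rank ker ∂_1 − rank ∂_2 = (30 − 9) − 20 = 1, and ∂_2 has invariant factor 2 > 1, so H_1 ≅ Z ⊕ Z/2Z.
  H_2: rank ker ∂_2 − rank ∂_3 = (20 − 20) − 0 = 0, and there is no ∂_3, so H_2 ≅ 0.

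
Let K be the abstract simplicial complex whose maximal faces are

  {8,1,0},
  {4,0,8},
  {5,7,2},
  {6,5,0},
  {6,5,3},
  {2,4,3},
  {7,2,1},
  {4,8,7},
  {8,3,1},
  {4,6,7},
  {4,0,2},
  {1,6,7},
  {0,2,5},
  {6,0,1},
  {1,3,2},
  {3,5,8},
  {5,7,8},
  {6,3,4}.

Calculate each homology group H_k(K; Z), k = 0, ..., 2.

Take the total order 0 < 1 < 2 < 3 < 4 < 5 < 6 < 7 < 8 on the vertex set. Then K (dimension 2) consists of the simplices:

  0-simplices (9): [0], [1], [2], [3], [4], [5], [6], [7], [8]
  1-simplices (27): (27 of them)
  2-simplices (18): [0,1,6], [0,1,8], [0,2,4], [0,2,5], [0,4,8], [0,5,6], [1,2,3], [1,2,7], [1,3,8], [1,6,7], [2,3,4], [2,5,7], [3,4,6], [3,5,6], [3,5,8], [4,6,7], [4,7,8], [5,7,8]

giving chain groups C_0 ≅ Z^9, C_1 ≅ Z^27, C_2 ≅ Z^18.

Boundary ∂_1: C_1 → C_0 sends each edge [p,q] (with p < q) to q − p.
As a 9×27 matrix over Z this has rank 8, with invariant factors (1,1,1,1,1,1,1,1).

∂_2: C_2 → C_1 maps a triangle to the signed sum of its edges. For instance
  ∂[0,1,6] = [1,6] − [0,6] + [0,1],
  ∂[1,6,7] = [6,7] − [1,7] + [1,6].
The resulting 27×18 matrix has rank 17, and its Smith normal form has invariant factors (1,1,1,1,1,1,1,1,1,1,1,1,1,1,1,1,1).

Reading off H_k = ker ∂_k / im ∂_{k+1}:

  H_0: rank C_0 − rank ∂_1 = 9 − 8 = 1, and the invariant factors of ∂_1 are all 1, so H_0 = Z.
  H_1: rank ker ∂_1 − rank ∂_2 = (27 − 8) − 17 = 2, and the invariant factors of ∂_2 are all 1, so H_1 = Z^2.
  H_2: rank ker ∂_2 − rank ∂_3 = (18 − 17) − 0 = 1, and there is no ∂_3, so H_2 = Z.

H_0 = Z,  H_1 = Z^2,  H_2 = Z.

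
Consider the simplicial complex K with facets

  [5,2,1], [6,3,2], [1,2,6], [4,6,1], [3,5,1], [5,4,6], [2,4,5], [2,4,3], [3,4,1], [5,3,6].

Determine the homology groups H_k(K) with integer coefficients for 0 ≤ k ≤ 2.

K has 6 vertices, 15 edges, 10 triangles.
rank ∂_0 = 0, rank ∂_1 = 5 ⇒ b_0 = 6 − 0 − 5 = 1; all invariant factors of ∂_1 are 1 so no torsion. So H_0 ≅ Z.
rank ∂_1 = 5, rank ∂_2 = 10 ⇒ b_1 = 15 − 5 − 10 = 0; ∂_2 has invariant factor(s) [2] giving torsion. So H_1 ≅ Z/2.
rank ∂_2 = 10, rank ∂_3 = 0 ⇒ b_2 = 10 − 10 − 0 = 0. So H_2 ≅ 0.

H_0 ≅ Z,  H_1 ≅ Z/2,  H_2 = 0.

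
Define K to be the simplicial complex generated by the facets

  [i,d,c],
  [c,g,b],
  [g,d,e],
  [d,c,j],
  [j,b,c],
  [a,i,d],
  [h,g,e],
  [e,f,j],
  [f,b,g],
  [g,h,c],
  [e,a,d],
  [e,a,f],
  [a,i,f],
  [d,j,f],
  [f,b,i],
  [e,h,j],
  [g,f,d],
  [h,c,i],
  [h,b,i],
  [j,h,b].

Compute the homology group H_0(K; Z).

Order the vertices as a < b < c < d < e < f < g < h < i < j. Listing each simplex with vertices in this order, K has dimension 2 with simplices:

  0-simplices (10): a, b, c, d, e, f, g, h, i, j
  1-simplices (30): ad, ae, af, ai, bc, bf, bg, bh, bi, bj, cd, cg, ch, ci, cj, de, df, dg, di, dj, ef, eg, eh, ej, fg, fi, fj, gh, hi, hj
  2-simplices (20): ade, adi, aef, afi, bcg, bcj, bfg, bfi, bhi, bhj, cdi, cdj, cgh, chi, deg, dfg, dfj, efj, egh, ehj

Hence C_0 ≅ Z^10, C_1 ≅ Z^30, C_2 ≅ Z^20.

The boundary map ∂_1: C_1 → C_0 maps an edge to its endpoints' difference, ∂[p,q] = q − p. For instance
  ∂cd = d − c.
The 10×30 boundary matrix has rank 9 and Smith normal form diag(1,1,1,1,1,1,1,1,1).

Boundary ∂_2: C_2 → C_1 acts by ∂[p,q,r] = [q,r] − [p,r] + [p,q]. For instance
  ∂cdj = dj − cj + cd,
  ∂bcg = cg − bg + bc.
This gives a 30×20 integer matrix of rank 20; reducing to Smith normal form yields diagonal entries (1,1,1,1,1,1,1,1,1,1,1,1,1,1,1,1,1,1,1,2).

Now H_k = ker ∂_k / im ∂_{k+1}, so:

  H_0: rank C_0 − rank ∂_1 = 10 − 9 = 1, and the invariant factors of ∂_1 are all 1, so H_0 = Z.

H_0 = Z.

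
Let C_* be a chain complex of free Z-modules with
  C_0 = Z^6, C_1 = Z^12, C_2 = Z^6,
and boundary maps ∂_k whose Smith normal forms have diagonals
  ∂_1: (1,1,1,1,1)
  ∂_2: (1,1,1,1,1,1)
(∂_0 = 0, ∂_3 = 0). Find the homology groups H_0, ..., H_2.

H_0: b_0 = 6 − 0 − 5 = 1; torsion from ∂_1 factors > 1: none. So H_0 = Z.
H_1: b_1 = 12 − 5 − 6 = 1; torsion from ∂_2 factors > 1: none. So H_1 = Z.
H_2: b_2 = 6 − 6 − 0 = 0; torsion from ∂_3 factors > 1: none. So H_2 = 0.

H_0 = Z,  H_1 = Z,  H_2 = 0.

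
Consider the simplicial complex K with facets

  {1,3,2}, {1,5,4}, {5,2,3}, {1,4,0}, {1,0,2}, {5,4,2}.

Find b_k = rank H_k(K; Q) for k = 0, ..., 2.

Fix the vertex order 0 < 1 < 2 < 3 < 4 < 5 and write every simplex with vertices in increasing order. Then dim K = 2 and the simplices of K are:

  0-simplices (6): [0], [1], [2], [3], [4], [5]
  1-simplices (12): [0,1], [0,2], [0,4], [1,2], [1,3], [1,4], [1,5], [2,3], [2,4], [2,5], [3,5], [4,5]
  2-simplices (6): [0,1,2], [0,1,4], [1,2,3], [1,4,5], [2,3,5], [2,4,5]

Hence C_0 ≅ Z^6, C_1 ≅ Z^12, C_2 ≅ Z^6.

Boundary ∂_1: C_1 → C_0 is given by ∂[p,q] = [q] − [p]. For instance
  ∂[4,5] = [5] − [4].
As a 6×12 matrix over Z this has rank 5, with invariant factors (1,1,1,1,1).

Boundary ∂_2: C_2 → C_1 sends each 2-simplex [p,q,r] to [q,r] − [p,r] + [p,q]. For instance
  ∂[0,1,2] = [1,2] − [0,2] + [0,1],
  ∂[1,2,3] = [2,3] − [1,3] + [1,2].
The 12×6 boundary matrix has rank 6 and Smith normal form diag(1,1,1,1,1,1).

Reading off H_k = ker ∂_k / im ∂_{k+1}:

  H_0: rank C_0 − rank ∂_1 = 6 − 5 = 1, and the invariant factors of ∂_1 are all 1, so H_0 = Z.
  H_1: rank ker ∂_1 − rank ∂_2 = (12 − 5) − 6 = 1, and the invariant factors of ∂_2 are all 1, so H_1 = Z.
  H_2: rank ker ∂_2 − rank ∂_3 = (6 − 6) − 0 = 0, and there is no ∂_3, so H_2 = 0.

Hence the Betti numbers are b_0 = 1, b_1 = 1, b_2 = 0.

b_0 = 1, b_1 = 1, b_2 = 0.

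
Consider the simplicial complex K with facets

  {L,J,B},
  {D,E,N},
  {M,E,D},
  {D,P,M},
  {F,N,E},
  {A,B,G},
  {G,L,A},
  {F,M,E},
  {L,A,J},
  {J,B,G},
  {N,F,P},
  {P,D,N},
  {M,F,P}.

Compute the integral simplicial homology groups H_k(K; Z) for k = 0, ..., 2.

Take the total order A < B < D < E < F < G < J < L < M < N < P on the vertex set. Then K (dimension 2) consists of the simplices:

  0-simplices (11): A, B, D, E, F, G, J, L, M, N, P
  1-simplices (22): AB, AG, AJ, AL, BG, BJ, BL, DE, DM, DN, DP, EF, EM, EN, FM, FN, FP, GJ, GL, JL, MP, NP
  2-simplices (13): ABG, AGL, AJL, BGJ, BJL, DEM, DEN, DMP, DNP, EFM, EFN, FMP, FNP

Hence C_0 ≅ Z^11, C_1 ≅ Z^22, C_2 ≅ Z^13.

Boundary ∂_1: C_1 → C_0 sends each edge [p,q] (with p < q) to q − p. For instance
  ∂NP = P − N.
The 11×22 boundary matrix has rank 9 and Smith normal form diag(1,1,1,1,1,1,1,1,1).

Boundary ∂_2: C_2 → C_1 acts by ∂[p,q,r] = [q,r] − [p,r] + [p,q]. For instance
  ∂AJL = JL − AL + AJ,
  ∂DEM = EM − DM + DE.
As a 22×13 matrix over Z this has rank 12, with invariant factors (1,1,1,1,1,1,1,1,1,1,1,1).

Now H_k = ker ∂_k / im ∂_{k+1}, so:

  H_0: rank C_0 − rank ∂_1 = 11 − 9 = 2, and the invariant factors of ∂_1 are all 1, so H_0 = Z^2.
  H_1: rank ker ∂_1 − rank ∂_2 = (22 − 9) − 12 = 1, and the invariant factors of ∂_2 are all 1, so H_1 = Z.
  H_2: rank ker ∂_2 − rank ∂_3 = (13 − 12) − 0 = 1, and there is no ∂_3, so H_2 = Z.

H_0 ≅ Z^2,  H_1 ≅ Z,  H_2 ≅ Z.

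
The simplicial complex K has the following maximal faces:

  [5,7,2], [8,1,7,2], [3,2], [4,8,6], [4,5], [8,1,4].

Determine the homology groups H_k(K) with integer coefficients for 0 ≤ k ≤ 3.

H_0 = Z,  H_1 = Z,  H_2 = 0,  H_3 = 0.

Order the vertices as 1 < 2 < 3 < 4 < 5 < 6 < 7 < 8. Listing each simplex with vertices in this order, K has dimension 3 with simplices:

  0-simplices (8): [1], [2], [3], [4], [5], [6], [7], [8]
  1-simplices (14): [1,2], [1,4], [1,7], [1,8], [2,3], [2,5], [2,7], [2,8], [4,5], [4,6], [4,8], [5,7], [6,8], [7,8]
  2-simplices (7): [1,2,7], [1,2,8], [1,4,8], [1,7,8], [2,5,7], [2,7,8], [4,6,8]
  3-simplices (1): [1,2,7,8]

Hence C_0 ≅ Z^8, C_1 ≅ Z^14, C_2 ≅ Z^7, C_3 ≅ Z^1.

The boundary map ∂_1: C_1 → C_0 maps an edge to its endpoints' difference, ∂[p,q] = q − p.
The 8×14 boundary matrix has rank 7 and Smith normal form diag(1,1,1,1,1,1,1).

The boundary map ∂_2: C_2 → C_1 sends each 2-simplex [p,q,r] to [q,r] − [p,r] + [p,q]. For instance
  ∂[1,2,7] = [2,7] − [1,7] + [1,2],
  ∂[1,4,8] = [4,8] − [1,8] + [1,4].
This gives a 14×7 integer matrix of rank 6; reducing to Smith normal form yields diagonal entries (1,1,1,1,1,1).

The boundary map ∂_3: C_3 → C_2 sends each 3-simplex σ to the alternating sum Σ_i (−1)^i (σ with its i-th vertex removed). For instance
  ∂[1,2,7,8] = [2,7,8] − [1,7,8] + [1,2,8] − [1,2,7].
The resulting 7×1 matrix has rank 1, and its Smith normal form has invariant factors (1).

Reading off H_k = ker ∂_k / im ∂_{k+1}:

  H_0: rank C_0 − rank ∂_1 = 8 − 7 = 1, and the invariant factors of ∂_1 are all 1, so H_0 = Z.
  H_1: rank ker ∂_1 − rank ∂_2 = (14 − 7) − 6 = 1, and the invariant factors of ∂_2 are all 1, so H_1 = Z.
  H_2: rank ker ∂_2 − rank ∂_3 = (7 − 6) − 1 = 0, and the invariant factors of ∂_3 are all 1, so H_2 = 0.
  H_3: rank ker ∂_3 − rank ∂_4 = (1 − 1) − 0 = 0, and there is no ∂_4, so H_3 = 0.

As a check, the Euler characteristic is 8 − 14 + 7 − 1 = 0, which agrees with 1 − 1 + 0 − 0 = 0.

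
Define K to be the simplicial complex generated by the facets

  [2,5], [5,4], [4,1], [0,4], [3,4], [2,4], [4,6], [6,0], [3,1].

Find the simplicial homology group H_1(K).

Fix the vertex order 0 < 1 < 2 < 3 < 4 < 5 < 6 and write every simplex with vertices in increasing order. Then dim K = 1 and the simplices of K are:

  0-simplices (7): [0], [1], [2], [3], [4], [5], [6]
  1-simplices (9): [0,4], [0,6], [1,3], [1,4], [2,4], [2,5], [3,4], [4,5], [4,6]

Hence C_0 ≅ Z^7, C_1 ≅ Z^9.

∂_1: C_1 → C_0 maps an edge to its endpoints' difference, ∂[p,q] = q − p.
As a 7×9 matrix over Z this has rank 6, with invariant factors (1,1,1,1,1,1).

Computing H_k = (kernel of ∂_k) / (image of ∂_{k+1}):

  H_1: rank ker ∂_1 − rank ∂_2 = (9 − 6) − 0 = 3, and there is no ∂_2, so H_1 ≅ Z^3.

(K is a triangulation of a wedge of 3 circles.)

H_1 ≅ Z^3.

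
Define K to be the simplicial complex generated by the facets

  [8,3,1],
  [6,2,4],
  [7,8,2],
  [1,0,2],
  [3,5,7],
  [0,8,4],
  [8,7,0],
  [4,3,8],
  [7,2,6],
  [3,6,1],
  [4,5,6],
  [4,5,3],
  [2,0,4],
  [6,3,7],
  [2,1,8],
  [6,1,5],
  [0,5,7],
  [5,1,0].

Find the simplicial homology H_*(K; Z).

H_0 = Z,  H_1 = Z ⊕ Z/2,  H_2 = 0.

Fix the vertex order 0 < 1 < 2 < 3 < 4 < 5 < 6 < 7 < 8 and write every simplex with vertices in increasing order. Then dim K = 2 and the simplices of K are:

  0-simplices (9): [0], [1], [2], [3], [4], [5], [6], [7], [8]
  1-simplices (27): (27 of them)
  2-simplices (18): [0,1,2], [0,1,5], [0,2,4], [0,4,8], [0,5,7], [0,7,8], [1,2,8], [1,3,6], [1,3,8], [1,5,6], [2,4,6], [2,6,7], [2,7,8], [3,4,5], [3,4,8], [3,5,7], [3,6,7], [4,5,6]

giving chain groups C_0 ≅ Z^9, C_1 ≅ Z^27, C_2 ≅ Z^18.

The boundary map ∂_1: C_1 → C_0 sends each edge [p,q] (with p < q) to q − p.
The 9×27 boundary matrix has rank 8 and Smith normal form diag(1,1,1,1,1,1,1,1).

Boundary ∂_2: C_2 → C_1 sends each 2-simplex [p,q,r] to [q,r] − [p,r] + [p,q]. For instance
  ∂[1,3,6] = [3,6] − [1,6] + [1,3],
  ∂[0,7,8] = [7,8] − [0,8] + [0,7].
The resulting 27×18 matrix has rank 18, and its Smith normal form has invariant factors (1,1,1,1,1,1,1,1,1,1,1,1,1,1,1,1,1,2).

Computing H_k = (kernel of ∂_k) / (image of ∂_{k+1}):

  H_0: rank C_0 − rank ∂_1 = 9 − 8 = 1, and the invariant factors of ∂_1 are all 1, so H_0 = Z.
  H_1: rank ker ∂_1 − rank ∂_2 = (27 − 8) − 18 = 1, and ∂_2 has invariant factor 2 > 1, so H_1 = Z ⊕ Z/2.
  H_2: rank ker ∂_2 − rank ∂_3 = (18 − 18) − 0 = 0, and there is no ∂_3, so H_2 = 0.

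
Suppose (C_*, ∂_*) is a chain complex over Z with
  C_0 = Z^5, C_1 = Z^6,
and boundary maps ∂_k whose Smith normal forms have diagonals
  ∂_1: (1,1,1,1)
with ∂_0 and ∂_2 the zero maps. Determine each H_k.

H_0 ≅ Z,  H_1 ≅ Z^2.

H_0: b_0 = 5 − 0 − 4 = 1; torsion from ∂_1 factors > 1: none. So H_0 ≅ Z.
H_1: b_1 = 6 − 4 − 0 = 2; torsion from ∂_2 factors > 1: none. So H_1 ≅ Z^2.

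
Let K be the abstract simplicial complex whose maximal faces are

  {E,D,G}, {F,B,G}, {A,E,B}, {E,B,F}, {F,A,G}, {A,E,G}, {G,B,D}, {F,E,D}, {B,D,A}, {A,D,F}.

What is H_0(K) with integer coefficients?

Take the total order A < B < D < E < F < G on the vertex set. Then K (dimension 2) consists of the simplices:

  0-simplices (6): A, B, D, E, F, G
  1-simplices (15): AB, AD, AE, AF, AG, BD, BE, BF, BG, DE, DF, DG, EF, EG, FG
  2-simplices (10): ABD, ABE, ADF, AEG, AFG, BDG, BEF, BFG, DEF, DEG

so the chain groups are C_0 ≅ Z^6, C_1 ≅ Z^15, C_2 ≅ Z^10.

The boundary map ∂_1: C_1 → C_0 is given by ∂[p,q] = [q] − [p].
This gives a 6×15 integer matrix of rank 5; reducing to Smith normal form yields diagonal entries (1,1,1,1,1).

The boundary map ∂_2: C_2 → C_1 sends each 2-simplex [p,q,r] to [q,r] − [p,r] + [p,q]. For instance
  ∂BFG = FG − BG + BF,
  ∂BEF = EF − BF + BE.
The resulting 15×10 matrix has rank 10, and its Smith normal form has invariant factors (1,1,1,1,1,1,1,1,1,2).

Reading off H_k = ker ∂_k / im ∂_{k+1}:

  H_0: rank C_0 − rank ∂_1 = 6 − 5 = 1, and the invariant factors of ∂_1 are all 1, so H_0 = Z.

(K is a triangulation of the real projective plane RP^2.)

H_0 ≅ Z.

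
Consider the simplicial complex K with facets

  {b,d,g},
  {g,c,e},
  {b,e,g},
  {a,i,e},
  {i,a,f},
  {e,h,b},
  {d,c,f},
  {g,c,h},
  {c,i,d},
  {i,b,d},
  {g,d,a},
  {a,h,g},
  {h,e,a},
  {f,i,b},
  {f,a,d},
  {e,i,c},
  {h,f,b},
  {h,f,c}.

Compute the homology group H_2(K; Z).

Order the vertices as a < b < c < d < e < f < g < h < i. Listing each simplex with vertices in this order, K has dimension 2 with simplices:

  0-simplices (9): a, b, c, d, e, f, g, h, i
  1-simplices (27): ad, ae, af, ag, ah, ai, bd, be, bf, bg, bh, bi, cd, ce, cf, cg, ch, ci, df, dg, di, eg, eh, ei, fh, fi, gh
  2-simplices (18): adf, adg, aeh, aei, afi, agh, bdg, bdi, beg, beh, bfh, bfi, cdf, cdi, ceg, cei, cfh, cgh

giving chain groups C_0 ≅ Z^9, C_1 ≅ Z^27, C_2 ≅ Z^18.

The boundary map ∂_1: C_1 → C_0 sends each edge [p,q] (with p < q) to q − p. For instance
  ∂ai = i − a.
As a 9×27 matrix over Z this has rank 8, with invariant factors (1,1,1,1,1,1,1,1).

Boundary ∂_2: C_2 → C_1 acts by ∂[p,q,r] = [q,r] − [p,r] + [p,q]. For instance
  ∂bdg = dg − bg + bd,
  ∂beh = eh − bh + be.
This gives a 27×18 integer matrix of rank 18; reducing to Smith normal form yields diagonal entries (1,1,1,1,1,1,1,1,1,1,1,1,1,1,1,1,1,2).

Reading off H_k = ker ∂_k / im ∂_{k+1}:

  H_2: rank ker ∂_2 − rank ∂_3 = (18 − 18) − 0 = 0, and there is no ∂_3, so H_2 ≅ 0.

(K is a triangulation of the Klein bottle.)

H_2 ≅ 0.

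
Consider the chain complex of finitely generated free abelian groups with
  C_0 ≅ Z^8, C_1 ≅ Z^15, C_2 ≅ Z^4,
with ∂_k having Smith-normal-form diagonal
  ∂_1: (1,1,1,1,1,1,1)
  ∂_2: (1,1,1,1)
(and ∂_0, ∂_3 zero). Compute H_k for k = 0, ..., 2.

H_0 ≅ Z,  H_1 ≅ Z^4,  H_2 = 0.

H_0: b_0 = 8 − 0 − 7 = 1; torsion from ∂_1 factors > 1: none. So H_0 ≅ Z.
H_1: b_1 = 15 − 7 − 4 = 4; torsion from ∂_2 factors > 1: none. So H_1 ≅ Z^4.
H_2: b_2 = 4 − 4 − 0 = 0; torsion from ∂_3 factors > 1: none. So H_2 ≅ 0.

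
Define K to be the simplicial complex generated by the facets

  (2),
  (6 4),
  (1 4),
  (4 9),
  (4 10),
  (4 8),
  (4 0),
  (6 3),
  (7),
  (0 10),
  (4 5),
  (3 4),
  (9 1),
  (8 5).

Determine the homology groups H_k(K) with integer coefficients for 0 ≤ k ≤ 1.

H_0 ≅ Z^3,  H_1 ≅ Z^4.

Order the vertices as 0 < 1 < 2 < 3 < 4 < 5 < 6 < 7 < 8 < 9 < 10. Listing each simplex with vertices in this order, K has dimension 1 with simplices:

  0-simplices (11): [0], [1], [2], [3], [4], [5], [6], [7], [8], [9], [10]
  1-simplices (12): [0,4], [0,10], [1,4], [1,9], [3,4], [3,6], [4,5], [4,6], [4,8], [4,9], [4,10], [5,8]

giving chain groups C_0 ≅ Z^11, C_1 ≅ Z^12.

∂_1: C_1 → C_0 sends each edge [p,q] (with p < q) to q − p. For instance
  ∂[3,6] = [6] − [3].
As a 11×12 matrix over Z this has rank 8, with invariant factors (1,1,1,1,1,1,1,1).

Now H_k = ker ∂_k / im ∂_{k+1}, so:

  H_0: rank C_0 − rank ∂_1 = 11 − 8 = 3, and the invariant factors of ∂_1 are all 1, so H_0 ≅ Z^3.
  H_1: rank ker ∂_1 − rank ∂_2 = (12 − 8) − 0 = 4, and there is no ∂_2, so H_1 ≅ Z^4.

As a check, the Euler characteristic is 11 − 12 = -1, which agrees with 3 − 4 = -1.
(K is a triangulation of the disjoint union of a wedge of 4 circles and a set of 2 points.)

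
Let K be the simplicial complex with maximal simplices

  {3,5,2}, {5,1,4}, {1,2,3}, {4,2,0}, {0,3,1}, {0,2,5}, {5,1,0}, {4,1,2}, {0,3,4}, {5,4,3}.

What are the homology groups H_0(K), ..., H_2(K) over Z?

We work with the vertex ordering 0 < 1 < 2 < 3 < 4 < 5. The simplices of K, each written with vertices in increasing order, are:

  0-simplices (6): [0], [1], [2], [3], [4], [5]
  1-simplices (15): [0,1], [0,2], [0,3], [0,4], [0,5], [1,2], [1,3], [1,4], [1,5], [2,3], [2,4], [2,5], [3,4], [3,5], [4,5]
  2-simplices (10): [0,1,3], [0,1,5], [0,2,4], [0,2,5], [0,3,4], [1,2,3], [1,2,4], [1,4,5], [2,3,5], [3,4,5]

so the chain groups are C_0 ≅ Z^6, C_1 ≅ Z^15, C_2 ≅ Z^10.

Boundary ∂_1: C_1 → C_0 maps an edge to its endpoints' difference, ∂[p,q] = q − p. For instance
  ∂[0,3] = [3] − [0].
As a 6×15 matrix over Z this has rank 5, with invariant factors (1,1,1,1,1).

The boundary map ∂_2: C_2 → C_1 sends each 2-simplex [p,q,r] to [q,r] − [p,r] + [p,q]. For instance
  ∂[1,4,5] = [4,5] − [1,5] + [1,4],
  ∂[0,1,5] = [1,5] − [0,5] + [0,1].
The resulting 15×10 matrix has rank 10, and its Smith normal form has invariant factors (1,1,1,1,1,1,1,1,1,2).

From H_k ≅ ker(∂_k) / im(∂_{k+1}) we obtain:

  H_0: rank C_0 − rank ∂_1 = 6 − 5 = 1, and the invariant factors of ∂_1 are all 1, so H_0 ≅ Z.
  H_1: rank ker ∂_1 − rank ∂_2 = (15 − 5) − 10 = 0, and ∂_2 has invariant factor 2 > 1, so H_1 ≅ Z/2.
  H_2: rank ker ∂_2 − rank ∂_3 = (10 − 10) − 0 = 0, and there is no ∂_3, so H_2 ≅ 0.

H_0 ≅ Z,  H_1 ≅ Z/2,  H_2 = 0.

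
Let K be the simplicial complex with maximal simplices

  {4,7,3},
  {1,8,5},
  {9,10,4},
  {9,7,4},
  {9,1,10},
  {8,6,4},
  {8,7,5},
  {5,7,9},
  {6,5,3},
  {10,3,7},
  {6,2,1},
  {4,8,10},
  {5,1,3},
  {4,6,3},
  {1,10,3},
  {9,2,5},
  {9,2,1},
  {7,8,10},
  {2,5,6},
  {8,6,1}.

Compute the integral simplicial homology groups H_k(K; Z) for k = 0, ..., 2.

Order the vertices as 1 < 2 < 3 < 4 < 5 < 6 < 7 < 8 < 9 < 10. Listing each simplex with vertices in this order, K has dimension 2 with simplices:

  0-simplices (10): [1], [2], [3], [4], [5], [6], [7], [8], [9], [10]
  1-simplices (30): (30 of them)
  2-simplices (20): (20 of them)

Hence C_0 ≅ Z^10, C_1 ≅ Z^30, C_2 ≅ Z^20.

∂_1: C_1 → C_0 maps an edge to its endpoints' difference, ∂[p,q] = q − p.
The resulting 10×30 matrix has rank 9, and its Smith normal form has invariant factors (1,1,1,1,1,1,1,1,1).

The boundary map ∂_2: C_2 → C_1 maps a triangle to the signed sum of its edges. For instance
  ∂[1,6,8] = [6,8] − [1,8] + [1,6],
  ∂[2,5,6] = [5,6] − [2,6] + [2,5].
The resulting 30×20 matrix has rank 20, and its Smith normal form has invariant factors (1,1,1,1,1,1,1,1,1,1,1,1,1,1,1,1,1,1,1,2).

Now H_k = ker ∂_k / im ∂_{k+1}, so:

  H_0: rank C_0 − rank ∂_1 = 10 − 9 = 1, and the invariant factors of ∂_1 are all 1, so H_0 ≅ Z.
  H_1: rank ker ∂_1 − rank ∂_2 = (30 − 9) − 20 = 1, and ∂_2 has invariant factor 2 > 1, so H_1 ≅ Z ⊕ Z_2.
  H_2: rank ker ∂_2 − rank ∂_3 = (20 − 20) − 0 = 0, and there is no ∂_3, so H_2 ≅ 0.

H_0 = Z,  H_1 = Z ⊕ Z_2,  H_2 = 0.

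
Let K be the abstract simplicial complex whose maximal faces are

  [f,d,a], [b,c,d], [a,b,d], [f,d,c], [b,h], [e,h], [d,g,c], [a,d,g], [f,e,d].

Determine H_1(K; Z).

H_1 = Z.

Fix the vertex order a < b < c < d < e < f < g < h and write every simplex with vertices in increasing order. Then dim K = 2 and the simplices of K are:

  0-simplices (8): a, b, c, d, e, f, g, h
  1-simplices (15): ab, ad, af, ag, bc, bd, bh, cd, cf, cg, de, df, dg, ef, eh
  2-simplices (7): abd, adf, adg, bcd, cdf, cdg, def

giving chain groups C_0 ≅ Z^8, C_1 ≅ Z^15, C_2 ≅ Z^7.

The boundary map ∂_1: C_1 → C_0 maps an edge to its endpoints' difference, ∂[p,q] = q − p. For instance
  ∂df = f − d.
As a 8×15 matrix over Z this has rank 7, with invariant factors (1,1,1,1,1,1,1).

Boundary ∂_2: C_2 → C_1 acts by ∂[p,q,r] = [q,r] − [p,r] + [p,q]. For instance
  ∂cdg = dg − cg + cd,
  ∂adf = df − af + ad.
The resulting 15×7 matrix has rank 7, and its Smith normal form has invariant factors (1,1,1,1,1,1,1).

From H_k ≅ ker(∂_k) / im(∂_{k+1}) we obtain:

  H_1: rank ker ∂_1 − rank ∂_2 = (15 − 7) − 7 = 1, and the invariant factors of ∂_2 are all 1, so H_1 ≅ Z.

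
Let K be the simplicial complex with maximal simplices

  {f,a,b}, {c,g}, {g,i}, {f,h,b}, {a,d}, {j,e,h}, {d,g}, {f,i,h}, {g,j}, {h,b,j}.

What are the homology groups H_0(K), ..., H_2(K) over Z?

H_0 = Z,  H_1 = Z^2,  H_2 = 0.

K has 10 vertices, 16 edges, 5 triangles.
rank ∂_0 = 0, rank ∂_1 = 9 ⇒ b_0 = 10 − 0 − 9 = 1; all invariant factors of ∂_1 are 1 so no torsion. So H_0 ≅ Z.
rank ∂_1 = 9, rank ∂_2 = 5 ⇒ b_1 = 16 − 9 − 5 = 2; all invariant factors of ∂_2 are 1 so no torsion. So H_1 ≅ Z^2.
rank ∂_2 = 5, rank ∂_3 = 0 ⇒ b_2 = 5 − 5 − 0 = 0. So H_2 ≅ 0.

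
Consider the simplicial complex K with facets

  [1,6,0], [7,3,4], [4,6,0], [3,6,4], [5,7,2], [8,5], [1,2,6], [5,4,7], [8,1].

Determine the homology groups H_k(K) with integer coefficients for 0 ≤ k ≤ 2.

Take the total order 0 < 1 < 2 < 3 < 4 < 5 < 6 < 7 < 8 on the vertex set. Then K (dimension 2) consists of the simplices:

  0-simplices (9): [0], [1], [2], [3], [4], [5], [6], [7], [8]
  1-simplices (17): [0,1], [0,4], [0,6], [1,2], [1,6], [1,8], [2,5], [2,6], [2,7], [3,4], [3,6], [3,7], [4,5], [4,6], [4,7], [5,7], [5,8]
  2-simplices (7): [0,1,6], [0,4,6], [1,2,6], [2,5,7], [3,4,6], [3,4,7], [4,5,7]

so the chain groups are C_0 ≅ Z^9, C_1 ≅ Z^17, C_2 ≅ Z^7.

The boundary map ∂_1: C_1 → C_0 sends each edge [p,q] (with p < q) to q − p. For instance
  ∂[4,6] = [6] − [4].
The resulting 9×17 matrix has rank 8, and its Smith normal form has invariant factors (1,1,1,1,1,1,1,1).

Boundary ∂_2: C_2 → C_1 sends each 2-simplex [p,q,r] to [q,r] − [p,r] + [p,q]. For instance
  ∂[4,5,7] = [5,7] − [4,7] + [4,5],
  ∂[2,5,7] = [5,7] − [2,7] + [2,5].
The 17×7 boundary matrix has rank 7 and Smith normal form diag(1,1,1,1,1,1,1).

From H_k ≅ ker(∂_k) / im(∂_{k+1}) we obtain:

  H_0: rank C_0 − rank ∂_1 = 9 − 8 = 1, and the invariant factors of ∂_1 are all 1, so H_0 ≅ Z.
  H_1: rank ker ∂_1 − rank ∂_2 = (17 − 8) − 7 = 2, and the invariant factors of ∂_2 are all 1, so H_1 ≅ Z^2.
  H_2: rank ker ∂_2 − rank ∂_3 = (7 − 7) − 0 = 0, and there is no ∂_3, so H_2 ≅ 0.

As a check, the Euler characteristic is 9 − 17 + 7 = -1, which agrees with 1 − 2 + 0 = -1.

H_0 ≅ Z,  H_1 ≅ Z^2,  H_2 = 0.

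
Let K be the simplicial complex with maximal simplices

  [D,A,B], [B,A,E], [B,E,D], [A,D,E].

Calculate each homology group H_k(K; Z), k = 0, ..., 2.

H_0 ≅ Z,  H_1 = 0,  H_2 ≅ Z.

K has 4 vertices, 6 edges, 4 triangles.
rank ∂_0 = 0, rank ∂_1 = 3 ⇒ b_0 = 4 − 0 − 3 = 1; all invariant factors of ∂_1 are 1 so no torsion. So H_0 ≅ Z.
rank ∂_1 = 3, rank ∂_2 = 3 ⇒ b_1 = 6 − 3 − 3 = 0; all invariant factors of ∂_2 are 1 so no torsion. So H_1 ≅ 0.
rank ∂_2 = 3, rank ∂_3 = 0 ⇒ b_2 = 4 − 3 − 0 = 1. So H_2 ≅ Z.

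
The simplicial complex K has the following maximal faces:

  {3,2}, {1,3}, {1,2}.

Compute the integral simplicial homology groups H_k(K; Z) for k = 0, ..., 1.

H_0 ≅ Z,  H_1 ≅ Z.

K has 3 vertices, 3 edges.
rank ∂_0 = 0, rank ∂_1 = 2 ⇒ b_0 = 3 − 0 − 2 = 1; all invariant factors of ∂_1 are 1 so no torsion. So H_0 ≅ Z.
rank ∂_1 = 2, rank ∂_2 = 0 ⇒ b_1 = 3 − 2 − 0 = 1. So H_1 ≅ Z.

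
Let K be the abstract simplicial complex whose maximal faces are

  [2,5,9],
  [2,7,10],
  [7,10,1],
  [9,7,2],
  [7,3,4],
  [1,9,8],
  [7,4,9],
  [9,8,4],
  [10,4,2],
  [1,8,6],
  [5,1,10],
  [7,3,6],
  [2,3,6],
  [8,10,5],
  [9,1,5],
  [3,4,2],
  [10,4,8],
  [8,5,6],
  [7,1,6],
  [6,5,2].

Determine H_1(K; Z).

We work with the vertex ordering 1 < 2 < 3 < 4 < 5 < 6 < 7 < 8 < 9 < 10. The simplices of K, each written with vertices in increasing order, are:

  0-simplices (10): [1], [2], [3], [4], [5], [6], [7], [8], [9], [10]
  1-simplices (30): (30 of them)
  2-simplices (20): (20 of them)

so the chain groups are C_0 ≅ Z^10, C_1 ≅ Z^30, C_2 ≅ Z^20.

Boundary ∂_1: C_1 → C_0 sends each edge [p,q] (with p < q) to q − p.
This gives a 10×30 integer matrix of rank 9; reducing to Smith normal form yields diagonal entries (1,1,1,1,1,1,1,1,1).

The boundary map ∂_2: C_2 → C_1 sends each 2-simplex [p,q,r] to [q,r] − [p,r] + [p,q]. For instance
  ∂[2,3,6] = [3,6] − [2,6] + [2,3],
  ∂[4,8,9] = [8,9] − [4,9] + [4,8].
This gives a 30×20 integer matrix of rank 20; reducing to Smith normal form yields diagonal entries (1,1,1,1,1,1,1,1,1,1,1,1,1,1,1,1,1,1,1,2).

Reading off H_k = ker ∂_k / im ∂_{k+1}:

  H_1: rank ker ∂_1 − rank ∂_2 = (30 − 9) − 20 = 1, and ∂_2 has invariant factor 2 > 1, so H_1 = Z ⊕ Z/2.

(K is a triangulation of the Klein bottle.)

H_1 = Z ⊕ Z/2.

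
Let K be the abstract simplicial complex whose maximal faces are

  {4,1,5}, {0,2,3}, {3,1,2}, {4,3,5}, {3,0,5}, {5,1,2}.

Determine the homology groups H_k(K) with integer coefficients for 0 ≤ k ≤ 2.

We work with the vertex ordering 0 < 1 < 2 < 3 < 4 < 5. The simplices of K, each written with vertices in increasing order, are:

  0-simplices (6): [0], [1], [2], [3], [4], [5]
  1-simplices (12): [0,2], [0,3], [0,5], [1,2], [1,3], [1,4], [1,5], [2,3], [2,5], [3,4], [3,5], [4,5]
  2-simplices (6): [0,2,3], [0,3,5], [1,2,3], [1,2,5], [1,4,5], [3,4,5]

so the chain groups are C_0 ≅ Z^6, C_1 ≅ Z^12, C_2 ≅ Z^6.

The boundary map ∂_1: C_1 → C_0 sends each edge [p,q] (with p < q) to q − p. For instance
  ∂[3,5] = [5] − [3].
This gives a 6×12 integer matrix of rank 5; reducing to Smith normal form yields diagonal entries (1,1,1,1,1).

The boundary map ∂_2: C_2 → C_1 sends each 2-simplex [p,q,r] to [q,r] − [p,r] + [p,q]. For instance
  ∂[1,4,5] = [4,5] − [1,5] + [1,4],
  ∂[1,2,3] = [2,3] − [1,3] + [1,2].
The resulting 12×6 matrix has rank 6, and its Smith normal form has invariant factors (1,1,1,1,1,1).

Computing H_k = (kernel of ∂_k) / (image of ∂_{k+1}):

  H_0: rank C_0 − rank ∂_1 = 6 − 5 = 1, and the invariant factors of ∂_1 are all 1, so H_0 ≅ Z.
  H_1: rank ker ∂_1 − rank ∂_2 = (12 − 5) − 6 = 1, and the invariant factors of ∂_2 are all 1, so H_1 ≅ Z.
  H_2: rank ker ∂_2 − rank ∂_3 = (6 − 6) − 0 = 0, and there is no ∂_3, so H_2 ≅ 0.

As a check, the Euler characteristic is 6 − 12 + 6 = 0, which agrees with 1 − 1 + 0 = 0.
(K is a triangulation of the cylinder S^1 x I.)

H_0 ≅ Z,  H_1 ≅ Z,  H_2 = 0.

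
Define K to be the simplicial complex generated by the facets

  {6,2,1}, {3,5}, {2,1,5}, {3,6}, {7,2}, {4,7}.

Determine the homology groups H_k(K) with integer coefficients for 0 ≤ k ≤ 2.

We work with the vertex ordering 1 < 2 < 3 < 4 < 5 < 6 < 7. The simplices of K, each written with vertices in increasing order, are:

  0-simplices (7): [1], [2], [3], [4], [5], [6], [7]
  1-simplices (9): [1,2], [1,5], [1,6], [2,5], [2,6], [2,7], [3,5], [3,6], [4,7]
  2-simplices (2): [1,2,5], [1,2,6]

Hence C_0 ≅ Z^7, C_1 ≅ Z^9, C_2 ≅ Z^2.

The boundary map ∂_1: C_1 → C_0 is given by ∂[p,q] = [q] − [p]. For instance
  ∂[2,6] = [6] − [2].
This gives a 7×9 integer matrix of rank 6; reducing to Smith normal form yields diagonal entries (1,1,1,1,1,1).

Boundary ∂_2: C_2 → C_1 acts by ∂[p,q,r] = [q,r] − [p,r] + [p,q]. For instance
  ∂[1,2,6] = [2,6] − [1,6] + [1,2],
  ∂[1,2,5] = [2,5] − [1,5] + [1,2].
As a 9×2 matrix over Z this has rank 2, with invariant factors (1,1).

From H_k ≅ ker(∂_k) / im(∂_{k+1}) we obtain:

  H_0: rank C_0 − rank ∂_1 = 7 − 6 = 1, and the invariant factors of ∂_1 are all 1, so H_0 = Z.
  H_1: rank ker ∂_1 − rank ∂_2 = (9 − 6) − 2 = 1, and the invariant factors of ∂_2 are all 1, so H_1 = Z.
  H_2: rank ker ∂_2 − rank ∂_3 = (2 − 2) − 0 = 0, and there is no ∂_3, so H_2 = 0.

As a check, the Euler characteristic is 7 − 9 + 2 = 0, which agrees with 1 − 1 + 0 = 0.

H_0 ≅ Z,  H_1 ≅ Z,  H_2 = 0.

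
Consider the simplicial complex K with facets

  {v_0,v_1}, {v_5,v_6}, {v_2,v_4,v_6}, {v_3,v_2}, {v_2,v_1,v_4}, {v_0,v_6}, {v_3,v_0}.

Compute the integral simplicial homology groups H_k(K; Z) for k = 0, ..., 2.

Order the vertices as v_0 < v_1 < v_2 < v_3 < v_4 < v_5 < v_6. Listing each simplex with vertices in this order, K has dimension 2 with simplices:

  0-simplices (7): [v_0], [v_1], [v_2], [v_3], [v_4], [v_5], [v_6]
  1-simplices (10): [v_0,v_1], [v_0,v_3], [v_0,v_6], [v_1,v_2], [v_1,v_4], [v_2,v_3], [v_2,v_4], [v_2,v_6], [v_4,v_6], [v_5,v_6]
  2-simplices (2): [v_1,v_2,v_4], [v_2,v_4,v_6]

giving chain groups C_0 ≅ Z^7, C_1 ≅ Z^10, C_2 ≅ Z^2.

Boundary ∂_1: C_1 → C_0 sends each edge [p,q] (with p < q) to q − p. For instance
  ∂[v_2,v_3] = [v_3] − [v_2].
The 7×10 boundary matrix has rank 6 and Smith normal form diag(1,1,1,1,1,1).

∂_2: C_2 → C_1 sends each 2-simplex [p,q,r] to [q,r] − [p,r] + [p,q]. For instance
  ∂[v_2,v_4,v_6] = [v_4,v_6] − [v_2,v_6] + [v_2,v_4],
  ∂[v_1,v_2,v_4] = [v_2,v_4] − [v_1,v_4] + [v_1,v_2].
The 10×2 boundary matrix has rank 2 and Smith normal form diag(1,1).

Reading off H_k = ker ∂_k / im ∂_{k+1}:

  H_0: rank C_0 − rank ∂_1 = 7 − 6 = 1, and the invariant factors of ∂_1 are all 1, so H_0 = Z.
  H_1: rank ker ∂_1 − rank ∂_2 = (10 − 6) − 2 = 2, and the invariant factors of ∂_2 are all 1, so H_1 = Z^2.
  H_2: rank ker ∂_2 − rank ∂_3 = (2 − 2) − 0 = 0, and there is no ∂_3, so H_2 = 0.

H_0 ≅ Z,  H_1 ≅ Z^2,  H_2 = 0.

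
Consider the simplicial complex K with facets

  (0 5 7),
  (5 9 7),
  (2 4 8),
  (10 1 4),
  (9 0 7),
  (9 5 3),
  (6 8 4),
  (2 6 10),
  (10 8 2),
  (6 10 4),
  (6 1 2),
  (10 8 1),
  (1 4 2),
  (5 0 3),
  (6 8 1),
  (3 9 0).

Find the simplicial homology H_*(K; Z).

H_0 ≅ Z^2,  H_1 ≅ Z/2,  H_2 ≅ Z.

We work with the vertex ordering 0 < 1 < 2 < 3 < 4 < 5 < 6 < 7 < 8 < 9 < 10. The simplices of K, each written with vertices in increasing order, are:

  0-simplices (11): [0], [1], [2], [3], [4], [5], [6], [7], [8], [9], [10]
  1-simplices (24): (24 of them)
  2-simplices (16): [0,3,5], [0,3,9], [0,5,7], [0,7,9], [1,2,4], [1,2,6], [1,4,10], [1,6,8], [1,8,10], [2,4,8], [2,6,10], [2,8,10], [3,5,9], [4,6,8], [4,6,10], [5,7,9]

so the chain groups are C_0 ≅ Z^11, C_1 ≅ Z^24, C_2 ≅ Z^16.

The boundary map ∂_1: C_1 → C_0 is given by ∂[p,q] = [q] − [p].
This gives a 11×24 integer matrix of rank 9; reducing to Smith normal form yields diagonal entries (1,1,1,1,1,1,1,1,1).

The boundary map ∂_2: C_2 → C_1 maps a triangle to the signed sum of its edges. For instance
  ∂[2,8,10] = [8,10] − [2,10] + [2,8],
  ∂[4,6,8] = [6,8] − [4,8] + [4,6].
The resulting 24×16 matrix has rank 15, and its Smith normal form has invariant factors (1,1,1,1,1,1,1,1,1,1,1,1,1,1,2).

Computing H_k = (kernel of ∂_k) / (image of ∂_{k+1}):

  H_0: rank C_0 − rank ∂_1 = 11 − 9 = 2, and the invariant factors of ∂_1 are all 1, so H_0 = Z^2.
  H_1: rank ker ∂_1 − rank ∂_2 = (24 − 9) − 15 = 0, and ∂_2 has invariant factor 2 > 1, so H_1 = Z/2.
  H_2: rank ker ∂_2 − rank ∂_3 = (16 − 15) − 0 = 1, and there is no ∂_3, so H_2 = Z.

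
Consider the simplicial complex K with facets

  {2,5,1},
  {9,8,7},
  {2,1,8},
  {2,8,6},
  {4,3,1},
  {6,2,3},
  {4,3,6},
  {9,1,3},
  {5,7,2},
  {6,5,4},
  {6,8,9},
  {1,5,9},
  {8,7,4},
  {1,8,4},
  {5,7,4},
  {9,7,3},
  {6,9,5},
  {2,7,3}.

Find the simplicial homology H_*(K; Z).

Order the vertices as 1 < 2 < 3 < 4 < 5 < 6 < 7 < 8 < 9. Listing each simplex with vertices in this order, K has dimension 2 with simplices:

  0-simplices (9): [1], [2], [3], [4], [5], [6], [7], [8], [9]
  1-simplices (27): (27 of them)
  2-simplices (18): [1,2,5], [1,2,8], [1,3,4], [1,3,9], [1,4,8], [1,5,9], [2,3,6], [2,3,7], [2,5,7], [2,6,8], [3,4,6], [3,7,9], [4,5,6], [4,5,7], [4,7,8], [5,6,9], [6,8,9], [7,8,9]

Hence C_0 ≅ Z^9, C_1 ≅ Z^27, C_2 ≅ Z^18.

The boundary map ∂_1: C_1 → C_0 sends each edge [p,q] (with p < q) to q − p.
This gives a 9×27 integer matrix of rank 8; reducing to Smith normal form yields diagonal entries (1,1,1,1,1,1,1,1).

Boundary ∂_2: C_2 → C_1 acts by ∂[p,q,r] = [q,r] − [p,r] + [p,q]. For instance
  ∂[6,8,9] = [8,9] − [6,9] + [6,8],
  ∂[1,2,8] = [2,8] − [1,8] + [1,2].
As a 27×18 matrix over Z this has rank 17, with invariant factors (1,1,1,1,1,1,1,1,1,1,1,1,1,1,1,1,1).

From H_k ≅ ker(∂_k) / im(∂_{k+1}) we obtain:

  H_0: rank C_0 − rank ∂_1 = 9 − 8 = 1, and the invariant factors of ∂_1 are all 1, so H_0 ≅ Z.
  H_1: rank ker ∂_1 − rank ∂_2 = (27 − 8) − 17 = 2, and the invariant factors of ∂_2 are all 1, so H_1 ≅ Z^2.
  H_2: rank ker ∂_2 − rank ∂_3 = (18 − 17) − 0 = 1, and there is no ∂_3, so H_2 ≅ Z.

(K is a triangulation of the torus T^2.)

H_0 ≅ Z,  H_1 ≅ Z^2,  H_2 ≅ Z.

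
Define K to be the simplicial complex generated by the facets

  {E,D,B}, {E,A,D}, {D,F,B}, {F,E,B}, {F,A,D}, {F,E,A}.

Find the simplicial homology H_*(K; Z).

Fix the vertex order A < B < D < E < F and write every simplex with vertices in increasing order. Then dim K = 2 and the simplices of K are:

  0-simplices (5): A, B, D, E, F
  1-simplices (9): AD, AE, AF, BD, BE, BF, DE, DF, EF
  2-simplices (6): ADE, ADF, AEF, BDE, BDF, BEF

so the chain groups are C_0 ≅ Z^5, C_1 ≅ Z^9, C_2 ≅ Z^6.

∂_1: C_1 → C_0 is given by ∂[p,q] = [q] − [p].
The 5×9 boundary matrix has rank 4 and Smith normal form diag(1,1,1,1).

Boundary ∂_2: C_2 → C_1 maps a triangle to the signed sum of its edges. For instance
  ∂ADF = DF − AF + AD,
  ∂BEF = EF − BF + BE.
The 9×6 boundary matrix has rank 5 and Smith normal form diag(1,1,1,1,1).

Computing H_k = (kernel of ∂_k) / (image of ∂_{k+1}):

  H_0: rank C_0 − rank ∂_1 = 5 − 4 = 1, and the invariant factors of ∂_1 are all 1, so H_0 ≅ Z.
  H_1: rank ker ∂_1 − rank ∂_2 = (9 − 4) − 5 = 0, and the invariant factors of ∂_2 are all 1, so H_1 ≅ 0.
  H_2: rank ker ∂_2 − rank ∂_3 = (6 − 5) − 0 = 1, and there is no ∂_3, so H_2 ≅ Z.

As a check, the Euler characteristic is 5 − 9 + 6 = 2, which agrees with 1 − 0 + 1 = 2.

H_0 ≅ Z,  H_1 = 0,  H_2 ≅ Z.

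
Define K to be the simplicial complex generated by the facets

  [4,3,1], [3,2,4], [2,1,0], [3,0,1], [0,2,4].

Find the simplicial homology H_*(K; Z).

H_0 ≅ Z,  H_1 ≅ Z,  H_2 = 0.

Take the total order 0 < 1 < 2 < 3 < 4 on the vertex set. Then K (dimension 2) consists of the simplices:

  0-simplices (5): [0], [1], [2], [3], [4]
  1-simplices (10): [0,1], [0,2], [0,3], [0,4], [1,2], [1,3], [1,4], [2,3], [2,4], [3,4]
  2-simplices (5): [0,1,2], [0,1,3], [0,2,4], [1,3,4], [2,3,4]

Hence C_0 ≅ Z^5, C_1 ≅ Z^10, C_2 ≅ Z^5.

∂_1: C_1 → C_0 is given by ∂[p,q] = [q] − [p].
This gives a 5×10 integer matrix of rank 4; reducing to Smith normal form yields diagonal entries (1,1,1,1).

∂_2: C_2 → C_1 acts by ∂[p,q,r] = [q,r] − [p,r] + [p,q]. For instance
  ∂[0,1,2] = [1,2] − [0,2] + [0,1],
  ∂[0,1,3] = [1,3] − [0,3] + [0,1].
As a 10×5 matrix over Z this has rank 5, with invariant factors (1,1,1,1,1).

Computing H_k = (kernel of ∂_k) / (image of ∂_{k+1}):

  H_0: rank C_0 − rank ∂_1 = 5 − 4 = 1, and the invariant factors of ∂_1 are all 1, so H_0 ≅ Z.
  H_1: rank ker ∂_1 − rank ∂_2 = (10 − 4) − 5 = 1, and the invariant factors of ∂_2 are all 1, so H_1 ≅ Z.
  H_2: rank ker ∂_2 − rank ∂_3 = (5 − 5) − 0 = 0, and there is no ∂_3, so H_2 ≅ 0.

As a check, the Euler characteristic is 5 − 10 + 5 = 0, which agrees with 1 − 1 + 0 = 0.
(K is a triangulation of the Möbius band.)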